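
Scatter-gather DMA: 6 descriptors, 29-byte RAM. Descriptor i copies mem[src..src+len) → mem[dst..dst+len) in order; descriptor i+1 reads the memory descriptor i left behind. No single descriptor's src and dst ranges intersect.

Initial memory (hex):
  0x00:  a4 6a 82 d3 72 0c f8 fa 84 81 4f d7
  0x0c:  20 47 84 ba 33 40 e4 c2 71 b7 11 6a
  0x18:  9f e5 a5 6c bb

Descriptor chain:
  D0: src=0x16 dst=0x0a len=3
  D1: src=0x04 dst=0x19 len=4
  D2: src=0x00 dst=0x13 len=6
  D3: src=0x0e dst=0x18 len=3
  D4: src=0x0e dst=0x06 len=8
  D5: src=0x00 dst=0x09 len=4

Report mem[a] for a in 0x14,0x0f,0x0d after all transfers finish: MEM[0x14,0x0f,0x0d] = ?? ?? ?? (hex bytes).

[0] 0x16->0x0a len=3 : 11 6a 9f
[1] 0x04->0x19 len=4 : 72 0c f8 fa
[2] 0x00->0x13 len=6 : a4 6a 82 d3 72 0c
[3] 0x0e->0x18 len=3 : 84 ba 33
[4] 0x0e->0x06 len=8 : 84 ba 33 40 e4 a4 6a 82
[5] 0x00->0x09 len=4 : a4 6a 82 d3
query mem[0x14]=0x6a, mem[0x0f]=0xba, mem[0x0d]=0x82

MEM[0x14,0x0f,0x0d] = 6a ba 82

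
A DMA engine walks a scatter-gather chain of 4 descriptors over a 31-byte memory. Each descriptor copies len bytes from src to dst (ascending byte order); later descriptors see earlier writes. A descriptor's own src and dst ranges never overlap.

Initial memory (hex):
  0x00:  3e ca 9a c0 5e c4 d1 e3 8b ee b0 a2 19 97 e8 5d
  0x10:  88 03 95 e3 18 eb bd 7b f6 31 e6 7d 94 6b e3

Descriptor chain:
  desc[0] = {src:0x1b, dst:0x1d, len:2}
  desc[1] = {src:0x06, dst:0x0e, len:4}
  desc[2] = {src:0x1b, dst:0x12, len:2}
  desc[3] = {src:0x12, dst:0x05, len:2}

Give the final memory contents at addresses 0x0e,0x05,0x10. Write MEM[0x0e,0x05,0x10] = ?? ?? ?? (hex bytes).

D0: mem[0x1d..0x1e] <- [7d 94]
D1: mem[0x0e..0x11] <- [d1 e3 8b ee]
D2: mem[0x12..0x13] <- [7d 94]
D3: mem[0x05..0x06] <- [7d 94]
query mem[0x0e]=0xd1, mem[0x05]=0x7d, mem[0x10]=0x8b

MEM[0x0e,0x05,0x10] = d1 7d 8b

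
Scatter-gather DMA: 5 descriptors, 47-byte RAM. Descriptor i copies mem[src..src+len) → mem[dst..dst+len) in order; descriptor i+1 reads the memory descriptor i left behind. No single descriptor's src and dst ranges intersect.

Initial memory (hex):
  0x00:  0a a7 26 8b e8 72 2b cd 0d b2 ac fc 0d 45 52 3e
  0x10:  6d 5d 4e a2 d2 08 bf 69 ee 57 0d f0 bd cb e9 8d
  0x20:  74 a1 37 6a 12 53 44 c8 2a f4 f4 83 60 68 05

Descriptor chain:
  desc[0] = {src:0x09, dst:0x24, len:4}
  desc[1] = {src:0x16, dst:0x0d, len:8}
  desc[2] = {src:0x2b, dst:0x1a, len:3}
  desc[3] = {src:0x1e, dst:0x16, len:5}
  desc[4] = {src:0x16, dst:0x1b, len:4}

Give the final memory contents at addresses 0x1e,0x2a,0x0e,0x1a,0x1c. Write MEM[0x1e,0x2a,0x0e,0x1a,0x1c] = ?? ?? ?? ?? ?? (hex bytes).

  after D0: wrote 4B at 0x24 = b2acfc0d
  after D1: wrote 8B at 0x0d = bf69ee570df0bdcb
  after D2: wrote 3B at 0x1a = 836068
  after D3: wrote 5B at 0x16 = e98d74a137
  after D4: wrote 4B at 0x1b = e98d74a1
query mem[0x1e]=0xa1, mem[0x2a]=0xf4, mem[0x0e]=0x69, mem[0x1a]=0x37, mem[0x1c]=0x8d

MEM[0x1e,0x2a,0x0e,0x1a,0x1c] = a1 f4 69 37 8d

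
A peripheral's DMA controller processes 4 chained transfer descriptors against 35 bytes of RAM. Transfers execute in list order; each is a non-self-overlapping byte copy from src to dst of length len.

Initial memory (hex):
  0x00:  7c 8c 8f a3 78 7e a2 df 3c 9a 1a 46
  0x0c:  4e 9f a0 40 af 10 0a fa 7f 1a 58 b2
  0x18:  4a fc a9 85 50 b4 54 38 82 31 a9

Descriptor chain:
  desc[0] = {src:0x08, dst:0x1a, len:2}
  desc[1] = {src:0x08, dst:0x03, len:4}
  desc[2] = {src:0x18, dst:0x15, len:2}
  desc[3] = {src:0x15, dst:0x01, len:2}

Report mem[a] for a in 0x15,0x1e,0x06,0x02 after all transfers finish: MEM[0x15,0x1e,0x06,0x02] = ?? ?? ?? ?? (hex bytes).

MEM[0x15,0x1e,0x06,0x02] = 4a 54 46 fc

  after D0: wrote 2B at 0x1a = 3c9a
  after D1: wrote 4B at 0x03 = 3c9a1a46
  after D2: wrote 2B at 0x15 = 4afc
  after D3: wrote 2B at 0x01 = 4afc
query mem[0x15]=0x4a, mem[0x1e]=0x54, mem[0x06]=0x46, mem[0x02]=0xfc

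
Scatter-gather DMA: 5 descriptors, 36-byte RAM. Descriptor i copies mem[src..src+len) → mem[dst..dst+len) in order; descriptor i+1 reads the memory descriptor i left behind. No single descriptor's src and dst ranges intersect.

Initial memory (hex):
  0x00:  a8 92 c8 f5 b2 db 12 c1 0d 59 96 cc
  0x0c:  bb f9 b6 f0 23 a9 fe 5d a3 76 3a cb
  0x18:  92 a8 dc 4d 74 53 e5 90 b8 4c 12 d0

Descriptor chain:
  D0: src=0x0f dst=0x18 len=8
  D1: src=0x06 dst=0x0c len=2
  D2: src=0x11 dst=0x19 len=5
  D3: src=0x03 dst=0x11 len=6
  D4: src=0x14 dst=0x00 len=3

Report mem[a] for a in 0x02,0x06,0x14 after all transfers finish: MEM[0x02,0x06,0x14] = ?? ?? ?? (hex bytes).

MEM[0x02,0x06,0x14] = 0d 12 12

[0] 0x0f->0x18 len=8 : f0 23 a9 fe 5d a3 76 3a
[1] 0x06->0x0c len=2 : 12 c1
[2] 0x11->0x19 len=5 : a9 fe 5d a3 76
[3] 0x03->0x11 len=6 : f5 b2 db 12 c1 0d
[4] 0x14->0x00 len=3 : 12 c1 0d
query mem[0x02]=0x0d, mem[0x06]=0x12, mem[0x14]=0x12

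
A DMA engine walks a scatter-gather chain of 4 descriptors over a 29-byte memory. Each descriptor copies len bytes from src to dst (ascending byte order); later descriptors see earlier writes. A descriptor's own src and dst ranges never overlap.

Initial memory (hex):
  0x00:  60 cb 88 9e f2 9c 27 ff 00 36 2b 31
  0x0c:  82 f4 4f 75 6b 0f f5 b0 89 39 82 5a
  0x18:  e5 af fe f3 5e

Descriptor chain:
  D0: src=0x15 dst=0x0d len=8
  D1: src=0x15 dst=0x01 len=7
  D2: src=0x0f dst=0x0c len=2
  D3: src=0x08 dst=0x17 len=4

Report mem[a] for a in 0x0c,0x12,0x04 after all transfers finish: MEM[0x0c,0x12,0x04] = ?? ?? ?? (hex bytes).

MEM[0x0c,0x12,0x04] = 5a fe e5

#0 dst[0x0d+8] := {0x39,0x82,0x5a,0xe5,0xaf,0xfe,0xf3,0x5e}
#1 dst[0x01+7] := {0x39,0x82,0x5a,0xe5,0xaf,0xfe,0xf3}
#2 dst[0x0c+2] := {0x5a,0xe5}
#3 dst[0x17+4] := {0x00,0x36,0x2b,0x31}
query mem[0x0c]=0x5a, mem[0x12]=0xfe, mem[0x04]=0xe5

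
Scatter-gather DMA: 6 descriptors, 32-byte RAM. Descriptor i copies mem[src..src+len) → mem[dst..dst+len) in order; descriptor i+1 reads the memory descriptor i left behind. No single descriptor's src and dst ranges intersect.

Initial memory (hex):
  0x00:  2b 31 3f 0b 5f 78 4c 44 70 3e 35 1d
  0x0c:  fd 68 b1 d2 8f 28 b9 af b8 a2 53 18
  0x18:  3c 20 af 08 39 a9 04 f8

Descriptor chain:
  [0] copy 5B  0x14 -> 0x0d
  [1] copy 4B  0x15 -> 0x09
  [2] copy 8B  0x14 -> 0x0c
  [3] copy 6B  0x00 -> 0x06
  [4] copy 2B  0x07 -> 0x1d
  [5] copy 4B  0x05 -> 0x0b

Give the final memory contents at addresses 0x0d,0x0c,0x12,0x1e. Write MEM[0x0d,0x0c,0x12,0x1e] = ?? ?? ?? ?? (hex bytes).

MEM[0x0d,0x0c,0x12,0x1e] = 31 2b af 3f

D0: mem[0x0d..0x11] <- [b8 a2 53 18 3c]
D1: mem[0x09..0x0c] <- [a2 53 18 3c]
D2: mem[0x0c..0x13] <- [b8 a2 53 18 3c 20 af 08]
D3: mem[0x06..0x0b] <- [2b 31 3f 0b 5f 78]
D4: mem[0x1d..0x1e] <- [31 3f]
D5: mem[0x0b..0x0e] <- [78 2b 31 3f]
query mem[0x0d]=0x31, mem[0x0c]=0x2b, mem[0x12]=0xaf, mem[0x1e]=0x3f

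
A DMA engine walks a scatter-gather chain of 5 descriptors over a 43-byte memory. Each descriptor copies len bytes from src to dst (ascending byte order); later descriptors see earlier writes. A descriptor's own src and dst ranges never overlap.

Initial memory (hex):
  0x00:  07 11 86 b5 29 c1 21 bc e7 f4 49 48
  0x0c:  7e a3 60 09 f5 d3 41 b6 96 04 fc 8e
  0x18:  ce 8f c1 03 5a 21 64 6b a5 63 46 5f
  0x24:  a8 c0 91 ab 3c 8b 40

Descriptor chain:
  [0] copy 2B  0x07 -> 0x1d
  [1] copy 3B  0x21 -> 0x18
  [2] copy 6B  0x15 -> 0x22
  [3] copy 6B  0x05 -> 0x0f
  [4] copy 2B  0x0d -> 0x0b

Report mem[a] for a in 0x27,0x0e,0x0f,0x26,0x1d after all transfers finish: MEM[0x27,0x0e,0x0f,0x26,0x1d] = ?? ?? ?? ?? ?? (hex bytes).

MEM[0x27,0x0e,0x0f,0x26,0x1d] = 5f 60 c1 46 bc

#0 dst[0x1d+2] := {0xbc,0xe7}
#1 dst[0x18+3] := {0x63,0x46,0x5f}
#2 dst[0x22+6] := {0x04,0xfc,0x8e,0x63,0x46,0x5f}
#3 dst[0x0f+6] := {0xc1,0x21,0xbc,0xe7,0xf4,0x49}
#4 dst[0x0b+2] := {0xa3,0x60}
query mem[0x27]=0x5f, mem[0x0e]=0x60, mem[0x0f]=0xc1, mem[0x26]=0x46, mem[0x1d]=0xbc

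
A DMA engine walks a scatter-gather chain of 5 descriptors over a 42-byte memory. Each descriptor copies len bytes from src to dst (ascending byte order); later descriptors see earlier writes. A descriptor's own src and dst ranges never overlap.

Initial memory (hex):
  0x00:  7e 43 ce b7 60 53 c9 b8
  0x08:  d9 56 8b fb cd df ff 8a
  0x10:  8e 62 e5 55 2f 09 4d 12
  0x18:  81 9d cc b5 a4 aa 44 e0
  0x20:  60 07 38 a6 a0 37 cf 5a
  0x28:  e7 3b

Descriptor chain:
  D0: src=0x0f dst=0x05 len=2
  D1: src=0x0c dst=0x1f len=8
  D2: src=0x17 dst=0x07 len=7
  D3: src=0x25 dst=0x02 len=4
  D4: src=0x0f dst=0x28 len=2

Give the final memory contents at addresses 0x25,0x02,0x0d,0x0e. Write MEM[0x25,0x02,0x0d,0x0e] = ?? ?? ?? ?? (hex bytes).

[0] 0x0f->0x05 len=2 : 8a 8e
[1] 0x0c->0x1f len=8 : cd df ff 8a 8e 62 e5 55
[2] 0x17->0x07 len=7 : 12 81 9d cc b5 a4 aa
[3] 0x25->0x02 len=4 : e5 55 5a e7
[4] 0x0f->0x28 len=2 : 8a 8e
query mem[0x25]=0xe5, mem[0x02]=0xe5, mem[0x0d]=0xaa, mem[0x0e]=0xff

MEM[0x25,0x02,0x0d,0x0e] = e5 e5 aa ff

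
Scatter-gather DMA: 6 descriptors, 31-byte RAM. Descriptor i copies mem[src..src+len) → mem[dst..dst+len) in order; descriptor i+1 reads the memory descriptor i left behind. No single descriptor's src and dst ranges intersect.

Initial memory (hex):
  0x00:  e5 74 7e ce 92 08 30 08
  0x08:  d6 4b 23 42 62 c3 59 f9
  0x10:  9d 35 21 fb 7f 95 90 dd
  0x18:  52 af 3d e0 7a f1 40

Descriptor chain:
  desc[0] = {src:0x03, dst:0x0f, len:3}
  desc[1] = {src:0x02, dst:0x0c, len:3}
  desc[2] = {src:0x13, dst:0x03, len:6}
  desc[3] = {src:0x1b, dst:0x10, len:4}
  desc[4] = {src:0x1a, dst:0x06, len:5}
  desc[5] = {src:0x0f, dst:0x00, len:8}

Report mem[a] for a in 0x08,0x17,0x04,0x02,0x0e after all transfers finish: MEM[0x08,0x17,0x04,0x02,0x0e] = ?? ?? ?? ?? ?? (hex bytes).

MEM[0x08,0x17,0x04,0x02,0x0e] = 7a dd 40 7a 92

D0: mem[0x0f..0x11] <- [ce 92 08]
D1: mem[0x0c..0x0e] <- [7e ce 92]
D2: mem[0x03..0x08] <- [fb 7f 95 90 dd 52]
D3: mem[0x10..0x13] <- [e0 7a f1 40]
D4: mem[0x06..0x0a] <- [3d e0 7a f1 40]
D5: mem[0x00..0x07] <- [ce e0 7a f1 40 7f 95 90]
query mem[0x08]=0x7a, mem[0x17]=0xdd, mem[0x04]=0x40, mem[0x02]=0x7a, mem[0x0e]=0x92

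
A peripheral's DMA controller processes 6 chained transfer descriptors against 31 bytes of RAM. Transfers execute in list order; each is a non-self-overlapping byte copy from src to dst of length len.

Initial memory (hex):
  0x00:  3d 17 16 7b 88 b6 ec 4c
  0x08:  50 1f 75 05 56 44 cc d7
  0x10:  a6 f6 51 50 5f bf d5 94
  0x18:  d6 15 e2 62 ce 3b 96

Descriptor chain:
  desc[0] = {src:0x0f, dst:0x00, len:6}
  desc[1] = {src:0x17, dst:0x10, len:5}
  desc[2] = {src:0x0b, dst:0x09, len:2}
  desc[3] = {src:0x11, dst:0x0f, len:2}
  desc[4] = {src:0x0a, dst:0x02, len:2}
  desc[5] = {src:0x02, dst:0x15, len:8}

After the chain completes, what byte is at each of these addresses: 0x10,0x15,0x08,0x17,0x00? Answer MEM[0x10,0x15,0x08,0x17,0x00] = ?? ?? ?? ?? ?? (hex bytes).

#0 dst[0x00+6] := {0xd7,0xa6,0xf6,0x51,0x50,0x5f}
#1 dst[0x10+5] := {0x94,0xd6,0x15,0xe2,0x62}
#2 dst[0x09+2] := {0x05,0x56}
#3 dst[0x0f+2] := {0xd6,0x15}
#4 dst[0x02+2] := {0x56,0x05}
#5 dst[0x15+8] := {0x56,0x05,0x50,0x5f,0xec,0x4c,0x50,0x05}
query mem[0x10]=0x15, mem[0x15]=0x56, mem[0x08]=0x50, mem[0x17]=0x50, mem[0x00]=0xd7

MEM[0x10,0x15,0x08,0x17,0x00] = 15 56 50 50 d7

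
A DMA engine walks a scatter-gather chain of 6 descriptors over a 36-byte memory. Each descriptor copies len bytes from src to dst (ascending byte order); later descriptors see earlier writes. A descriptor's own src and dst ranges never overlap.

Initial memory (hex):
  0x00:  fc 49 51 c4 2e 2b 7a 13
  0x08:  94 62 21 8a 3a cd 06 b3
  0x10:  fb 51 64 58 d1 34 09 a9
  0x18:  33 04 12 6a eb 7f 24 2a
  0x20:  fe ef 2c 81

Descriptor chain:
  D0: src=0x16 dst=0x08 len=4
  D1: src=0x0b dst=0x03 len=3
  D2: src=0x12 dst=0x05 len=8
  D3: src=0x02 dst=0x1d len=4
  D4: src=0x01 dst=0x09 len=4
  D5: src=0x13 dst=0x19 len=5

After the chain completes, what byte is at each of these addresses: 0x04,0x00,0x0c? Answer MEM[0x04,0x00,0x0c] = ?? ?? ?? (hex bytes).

[0] 0x16->0x08 len=4 : 09 a9 33 04
[1] 0x0b->0x03 len=3 : 04 3a cd
[2] 0x12->0x05 len=8 : 64 58 d1 34 09 a9 33 04
[3] 0x02->0x1d len=4 : 51 04 3a 64
[4] 0x01->0x09 len=4 : 49 51 04 3a
[5] 0x13->0x19 len=5 : 58 d1 34 09 a9
query mem[0x04]=0x3a, mem[0x00]=0xfc, mem[0x0c]=0x3a

MEM[0x04,0x00,0x0c] = 3a fc 3a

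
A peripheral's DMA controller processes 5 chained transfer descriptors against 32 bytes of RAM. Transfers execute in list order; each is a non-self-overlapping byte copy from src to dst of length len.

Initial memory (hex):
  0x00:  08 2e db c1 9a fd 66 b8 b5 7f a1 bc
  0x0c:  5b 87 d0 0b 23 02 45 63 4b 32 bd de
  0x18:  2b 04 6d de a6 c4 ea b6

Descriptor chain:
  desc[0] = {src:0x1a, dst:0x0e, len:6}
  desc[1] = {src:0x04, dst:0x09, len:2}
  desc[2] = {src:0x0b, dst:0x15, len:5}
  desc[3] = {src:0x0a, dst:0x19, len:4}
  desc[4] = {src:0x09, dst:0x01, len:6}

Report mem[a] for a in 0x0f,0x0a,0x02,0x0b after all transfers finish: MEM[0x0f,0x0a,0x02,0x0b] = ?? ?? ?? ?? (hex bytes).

MEM[0x0f,0x0a,0x02,0x0b] = de fd fd bc

[0] 0x1a->0x0e len=6 : 6d de a6 c4 ea b6
[1] 0x04->0x09 len=2 : 9a fd
[2] 0x0b->0x15 len=5 : bc 5b 87 6d de
[3] 0x0a->0x19 len=4 : fd bc 5b 87
[4] 0x09->0x01 len=6 : 9a fd bc 5b 87 6d
query mem[0x0f]=0xde, mem[0x0a]=0xfd, mem[0x02]=0xfd, mem[0x0b]=0xbc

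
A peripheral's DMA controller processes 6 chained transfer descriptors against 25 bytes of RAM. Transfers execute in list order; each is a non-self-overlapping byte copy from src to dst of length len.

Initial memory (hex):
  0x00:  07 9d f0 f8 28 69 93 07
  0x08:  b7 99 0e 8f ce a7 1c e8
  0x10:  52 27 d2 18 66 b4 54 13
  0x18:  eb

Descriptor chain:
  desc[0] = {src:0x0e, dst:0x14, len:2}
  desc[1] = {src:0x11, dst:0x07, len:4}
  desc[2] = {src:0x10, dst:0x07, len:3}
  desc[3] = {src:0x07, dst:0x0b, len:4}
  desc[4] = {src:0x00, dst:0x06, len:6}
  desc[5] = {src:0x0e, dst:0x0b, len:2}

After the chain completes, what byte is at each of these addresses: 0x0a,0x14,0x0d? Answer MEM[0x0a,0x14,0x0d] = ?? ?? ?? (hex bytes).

#0 dst[0x14+2] := {0x1c,0xe8}
#1 dst[0x07+4] := {0x27,0xd2,0x18,0x1c}
#2 dst[0x07+3] := {0x52,0x27,0xd2}
#3 dst[0x0b+4] := {0x52,0x27,0xd2,0x1c}
#4 dst[0x06+6] := {0x07,0x9d,0xf0,0xf8,0x28,0x69}
#5 dst[0x0b+2] := {0x1c,0xe8}
query mem[0x0a]=0x28, mem[0x14]=0x1c, mem[0x0d]=0xd2

MEM[0x0a,0x14,0x0d] = 28 1c d2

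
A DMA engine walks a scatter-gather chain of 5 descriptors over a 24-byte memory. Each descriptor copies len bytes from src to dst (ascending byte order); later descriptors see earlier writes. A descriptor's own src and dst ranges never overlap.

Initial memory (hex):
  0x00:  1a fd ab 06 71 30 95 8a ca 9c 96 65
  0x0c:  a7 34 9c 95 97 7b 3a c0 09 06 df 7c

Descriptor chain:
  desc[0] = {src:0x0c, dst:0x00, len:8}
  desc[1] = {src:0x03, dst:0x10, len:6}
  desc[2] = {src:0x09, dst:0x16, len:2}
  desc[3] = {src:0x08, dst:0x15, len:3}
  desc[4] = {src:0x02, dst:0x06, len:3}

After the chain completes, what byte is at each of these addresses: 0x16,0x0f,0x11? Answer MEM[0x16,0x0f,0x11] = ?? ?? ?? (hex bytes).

[0] 0x0c->0x00 len=8 : a7 34 9c 95 97 7b 3a c0
[1] 0x03->0x10 len=6 : 95 97 7b 3a c0 ca
[2] 0x09->0x16 len=2 : 9c 96
[3] 0x08->0x15 len=3 : ca 9c 96
[4] 0x02->0x06 len=3 : 9c 95 97
query mem[0x16]=0x9c, mem[0x0f]=0x95, mem[0x11]=0x97

MEM[0x16,0x0f,0x11] = 9c 95 97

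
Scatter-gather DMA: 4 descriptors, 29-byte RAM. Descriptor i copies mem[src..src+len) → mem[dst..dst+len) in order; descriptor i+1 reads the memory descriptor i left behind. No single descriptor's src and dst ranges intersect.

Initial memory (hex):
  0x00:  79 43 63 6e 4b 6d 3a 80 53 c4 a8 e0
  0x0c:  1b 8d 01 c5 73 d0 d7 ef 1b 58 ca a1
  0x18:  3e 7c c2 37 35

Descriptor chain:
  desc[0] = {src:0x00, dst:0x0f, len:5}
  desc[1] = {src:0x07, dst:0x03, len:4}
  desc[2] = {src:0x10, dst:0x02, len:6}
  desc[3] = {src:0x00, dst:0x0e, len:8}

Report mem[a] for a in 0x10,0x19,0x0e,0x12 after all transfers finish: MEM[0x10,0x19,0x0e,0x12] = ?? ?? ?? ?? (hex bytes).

  after D0: wrote 5B at 0x0f = 7943636e4b
  after D1: wrote 4B at 0x03 = 8053c4a8
  after D2: wrote 6B at 0x02 = 43636e4b1b58
  after D3: wrote 8B at 0x0e = 794343636e4b1b58
query mem[0x10]=0x43, mem[0x19]=0x7c, mem[0x0e]=0x79, mem[0x12]=0x6e

MEM[0x10,0x19,0x0e,0x12] = 43 7c 79 6e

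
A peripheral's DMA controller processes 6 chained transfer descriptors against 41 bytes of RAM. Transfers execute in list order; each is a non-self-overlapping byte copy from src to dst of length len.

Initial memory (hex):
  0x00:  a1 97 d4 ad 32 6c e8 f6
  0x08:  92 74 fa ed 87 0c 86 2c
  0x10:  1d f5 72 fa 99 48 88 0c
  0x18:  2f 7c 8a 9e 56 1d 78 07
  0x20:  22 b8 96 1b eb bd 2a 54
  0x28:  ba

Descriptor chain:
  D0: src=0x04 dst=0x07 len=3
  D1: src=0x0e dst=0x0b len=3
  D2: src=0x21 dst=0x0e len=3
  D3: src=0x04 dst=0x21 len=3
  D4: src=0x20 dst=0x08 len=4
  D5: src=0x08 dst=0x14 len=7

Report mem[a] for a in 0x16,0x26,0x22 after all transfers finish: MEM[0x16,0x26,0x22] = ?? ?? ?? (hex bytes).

MEM[0x16,0x26,0x22] = 6c 2a 6c

D0: mem[0x07..0x09] <- [32 6c e8]
D1: mem[0x0b..0x0d] <- [86 2c 1d]
D2: mem[0x0e..0x10] <- [b8 96 1b]
D3: mem[0x21..0x23] <- [32 6c e8]
D4: mem[0x08..0x0b] <- [22 32 6c e8]
D5: mem[0x14..0x1a] <- [22 32 6c e8 2c 1d b8]
query mem[0x16]=0x6c, mem[0x26]=0x2a, mem[0x22]=0x6c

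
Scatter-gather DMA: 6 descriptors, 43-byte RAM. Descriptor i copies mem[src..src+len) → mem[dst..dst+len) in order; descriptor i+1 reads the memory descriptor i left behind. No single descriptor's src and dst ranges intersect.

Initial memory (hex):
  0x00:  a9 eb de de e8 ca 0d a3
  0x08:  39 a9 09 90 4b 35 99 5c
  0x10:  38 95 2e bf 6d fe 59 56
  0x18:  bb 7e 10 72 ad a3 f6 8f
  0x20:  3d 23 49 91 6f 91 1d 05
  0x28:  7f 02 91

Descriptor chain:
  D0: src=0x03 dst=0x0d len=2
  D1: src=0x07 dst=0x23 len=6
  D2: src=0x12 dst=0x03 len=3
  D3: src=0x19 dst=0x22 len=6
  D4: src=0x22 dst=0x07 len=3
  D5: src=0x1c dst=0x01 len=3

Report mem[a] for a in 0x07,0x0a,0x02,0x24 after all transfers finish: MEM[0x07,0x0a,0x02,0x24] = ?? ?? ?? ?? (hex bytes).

MEM[0x07,0x0a,0x02,0x24] = 7e 09 a3 72

  after D0: wrote 2B at 0x0d = dee8
  after D1: wrote 6B at 0x23 = a339a909904b
  after D2: wrote 3B at 0x03 = 2ebf6d
  after D3: wrote 6B at 0x22 = 7e1072ada3f6
  after D4: wrote 3B at 0x07 = 7e1072
  after D5: wrote 3B at 0x01 = ada3f6
query mem[0x07]=0x7e, mem[0x0a]=0x09, mem[0x02]=0xa3, mem[0x24]=0x72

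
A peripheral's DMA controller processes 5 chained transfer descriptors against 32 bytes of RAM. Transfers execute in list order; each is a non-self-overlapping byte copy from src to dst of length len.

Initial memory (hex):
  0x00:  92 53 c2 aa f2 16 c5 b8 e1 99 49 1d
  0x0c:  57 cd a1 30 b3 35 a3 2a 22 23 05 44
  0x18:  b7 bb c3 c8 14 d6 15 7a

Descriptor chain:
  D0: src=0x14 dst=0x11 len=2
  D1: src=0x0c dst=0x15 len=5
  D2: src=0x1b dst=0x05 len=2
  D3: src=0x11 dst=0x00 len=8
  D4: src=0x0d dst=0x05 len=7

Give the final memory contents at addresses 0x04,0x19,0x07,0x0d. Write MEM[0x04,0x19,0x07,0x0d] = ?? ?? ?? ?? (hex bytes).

MEM[0x04,0x19,0x07,0x0d] = 57 b3 30 cd

  after D0: wrote 2B at 0x11 = 2223
  after D1: wrote 5B at 0x15 = 57cda130b3
  after D2: wrote 2B at 0x05 = c814
  after D3: wrote 8B at 0x00 = 22232a2257cda130
  after D4: wrote 7B at 0x05 = cda130b322232a
query mem[0x04]=0x57, mem[0x19]=0xb3, mem[0x07]=0x30, mem[0x0d]=0xcd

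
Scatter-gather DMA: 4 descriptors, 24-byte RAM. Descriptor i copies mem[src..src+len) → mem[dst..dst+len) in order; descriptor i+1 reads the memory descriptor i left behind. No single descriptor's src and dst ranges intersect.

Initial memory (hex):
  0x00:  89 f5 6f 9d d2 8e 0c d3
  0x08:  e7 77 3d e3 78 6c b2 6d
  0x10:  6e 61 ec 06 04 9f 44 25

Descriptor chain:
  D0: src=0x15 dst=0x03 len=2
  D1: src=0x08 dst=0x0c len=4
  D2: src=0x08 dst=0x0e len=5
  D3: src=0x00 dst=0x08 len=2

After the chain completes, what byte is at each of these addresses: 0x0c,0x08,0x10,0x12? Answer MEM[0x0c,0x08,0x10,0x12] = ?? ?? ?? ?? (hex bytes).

MEM[0x0c,0x08,0x10,0x12] = e7 89 3d e7

  after D0: wrote 2B at 0x03 = 9f44
  after D1: wrote 4B at 0x0c = e7773de3
  after D2: wrote 5B at 0x0e = e7773de3e7
  after D3: wrote 2B at 0x08 = 89f5
query mem[0x0c]=0xe7, mem[0x08]=0x89, mem[0x10]=0x3d, mem[0x12]=0xe7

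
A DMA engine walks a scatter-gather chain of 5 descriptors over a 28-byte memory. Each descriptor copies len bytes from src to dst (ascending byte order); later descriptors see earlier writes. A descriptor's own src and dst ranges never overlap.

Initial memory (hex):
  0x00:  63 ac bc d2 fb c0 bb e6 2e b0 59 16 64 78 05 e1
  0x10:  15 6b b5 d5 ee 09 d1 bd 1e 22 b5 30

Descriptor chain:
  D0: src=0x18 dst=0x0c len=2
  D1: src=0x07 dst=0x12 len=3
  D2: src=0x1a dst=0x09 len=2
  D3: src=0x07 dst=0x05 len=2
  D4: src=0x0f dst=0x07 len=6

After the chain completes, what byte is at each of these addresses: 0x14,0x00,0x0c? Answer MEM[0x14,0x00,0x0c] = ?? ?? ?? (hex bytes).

D0: mem[0x0c..0x0d] <- [1e 22]
D1: mem[0x12..0x14] <- [e6 2e b0]
D2: mem[0x09..0x0a] <- [b5 30]
D3: mem[0x05..0x06] <- [e6 2e]
D4: mem[0x07..0x0c] <- [e1 15 6b e6 2e b0]
query mem[0x14]=0xb0, mem[0x00]=0x63, mem[0x0c]=0xb0

MEM[0x14,0x00,0x0c] = b0 63 b0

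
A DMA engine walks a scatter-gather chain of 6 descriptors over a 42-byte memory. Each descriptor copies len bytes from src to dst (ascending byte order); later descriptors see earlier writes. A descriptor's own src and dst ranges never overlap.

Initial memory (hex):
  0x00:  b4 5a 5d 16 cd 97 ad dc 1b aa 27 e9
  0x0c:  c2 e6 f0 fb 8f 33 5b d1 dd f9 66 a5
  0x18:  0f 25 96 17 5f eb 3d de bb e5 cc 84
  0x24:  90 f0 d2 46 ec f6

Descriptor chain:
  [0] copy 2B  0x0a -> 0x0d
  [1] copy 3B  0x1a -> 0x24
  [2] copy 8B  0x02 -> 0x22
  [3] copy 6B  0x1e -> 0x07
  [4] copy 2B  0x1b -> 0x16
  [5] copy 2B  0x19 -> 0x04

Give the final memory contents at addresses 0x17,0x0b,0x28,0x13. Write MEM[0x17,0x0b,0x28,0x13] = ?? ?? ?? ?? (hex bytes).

MEM[0x17,0x0b,0x28,0x13] = 5f 5d 1b d1

#0 dst[0x0d+2] := {0x27,0xe9}
#1 dst[0x24+3] := {0x96,0x17,0x5f}
#2 dst[0x22+8] := {0x5d,0x16,0xcd,0x97,0xad,0xdc,0x1b,0xaa}
#3 dst[0x07+6] := {0x3d,0xde,0xbb,0xe5,0x5d,0x16}
#4 dst[0x16+2] := {0x17,0x5f}
#5 dst[0x04+2] := {0x25,0x96}
query mem[0x17]=0x5f, mem[0x0b]=0x5d, mem[0x28]=0x1b, mem[0x13]=0xd1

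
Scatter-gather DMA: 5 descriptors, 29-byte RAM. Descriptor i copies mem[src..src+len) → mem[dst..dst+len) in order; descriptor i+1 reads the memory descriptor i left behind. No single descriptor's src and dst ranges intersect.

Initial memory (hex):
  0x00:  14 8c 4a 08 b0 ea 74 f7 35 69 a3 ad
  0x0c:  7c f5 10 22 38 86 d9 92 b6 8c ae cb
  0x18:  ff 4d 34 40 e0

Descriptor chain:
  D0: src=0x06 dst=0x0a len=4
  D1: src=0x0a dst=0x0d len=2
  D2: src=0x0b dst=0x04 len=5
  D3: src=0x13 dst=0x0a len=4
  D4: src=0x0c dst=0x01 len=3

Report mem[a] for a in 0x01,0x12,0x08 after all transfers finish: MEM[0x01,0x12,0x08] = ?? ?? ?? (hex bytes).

MEM[0x01,0x12,0x08] = 8c d9 22

#0 dst[0x0a+4] := {0x74,0xf7,0x35,0x69}
#1 dst[0x0d+2] := {0x74,0xf7}
#2 dst[0x04+5] := {0xf7,0x35,0x74,0xf7,0x22}
#3 dst[0x0a+4] := {0x92,0xb6,0x8c,0xae}
#4 dst[0x01+3] := {0x8c,0xae,0xf7}
query mem[0x01]=0x8c, mem[0x12]=0xd9, mem[0x08]=0x22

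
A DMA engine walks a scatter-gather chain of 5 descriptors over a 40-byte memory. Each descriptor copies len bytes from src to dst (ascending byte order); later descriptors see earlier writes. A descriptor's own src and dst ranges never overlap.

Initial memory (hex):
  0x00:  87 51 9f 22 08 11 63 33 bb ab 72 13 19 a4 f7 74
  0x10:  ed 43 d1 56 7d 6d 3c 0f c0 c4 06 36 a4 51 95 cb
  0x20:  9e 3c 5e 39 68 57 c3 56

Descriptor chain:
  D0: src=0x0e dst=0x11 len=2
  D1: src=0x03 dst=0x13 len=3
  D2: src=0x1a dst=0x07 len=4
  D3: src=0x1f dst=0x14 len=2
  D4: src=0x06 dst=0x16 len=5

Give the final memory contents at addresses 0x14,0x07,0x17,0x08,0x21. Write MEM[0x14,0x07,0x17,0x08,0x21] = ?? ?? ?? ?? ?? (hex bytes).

[0] 0x0e->0x11 len=2 : f7 74
[1] 0x03->0x13 len=3 : 22 08 11
[2] 0x1a->0x07 len=4 : 06 36 a4 51
[3] 0x1f->0x14 len=2 : cb 9e
[4] 0x06->0x16 len=5 : 63 06 36 a4 51
query mem[0x14]=0xcb, mem[0x07]=0x06, mem[0x17]=0x06, mem[0x08]=0x36, mem[0x21]=0x3c

MEM[0x14,0x07,0x17,0x08,0x21] = cb 06 06 36 3c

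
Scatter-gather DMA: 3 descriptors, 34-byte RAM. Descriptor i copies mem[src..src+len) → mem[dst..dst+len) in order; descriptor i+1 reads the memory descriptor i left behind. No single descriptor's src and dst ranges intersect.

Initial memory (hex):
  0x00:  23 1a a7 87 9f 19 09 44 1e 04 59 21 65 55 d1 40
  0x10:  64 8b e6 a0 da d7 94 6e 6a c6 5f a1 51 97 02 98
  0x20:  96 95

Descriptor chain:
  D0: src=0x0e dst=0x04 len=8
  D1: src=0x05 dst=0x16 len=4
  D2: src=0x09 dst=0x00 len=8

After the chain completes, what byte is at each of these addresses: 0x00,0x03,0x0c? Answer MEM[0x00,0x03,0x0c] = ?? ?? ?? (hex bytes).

MEM[0x00,0x03,0x0c] = a0 65 65

[0] 0x0e->0x04 len=8 : d1 40 64 8b e6 a0 da d7
[1] 0x05->0x16 len=4 : 40 64 8b e6
[2] 0x09->0x00 len=8 : a0 da d7 65 55 d1 40 64
query mem[0x00]=0xa0, mem[0x03]=0x65, mem[0x0c]=0x65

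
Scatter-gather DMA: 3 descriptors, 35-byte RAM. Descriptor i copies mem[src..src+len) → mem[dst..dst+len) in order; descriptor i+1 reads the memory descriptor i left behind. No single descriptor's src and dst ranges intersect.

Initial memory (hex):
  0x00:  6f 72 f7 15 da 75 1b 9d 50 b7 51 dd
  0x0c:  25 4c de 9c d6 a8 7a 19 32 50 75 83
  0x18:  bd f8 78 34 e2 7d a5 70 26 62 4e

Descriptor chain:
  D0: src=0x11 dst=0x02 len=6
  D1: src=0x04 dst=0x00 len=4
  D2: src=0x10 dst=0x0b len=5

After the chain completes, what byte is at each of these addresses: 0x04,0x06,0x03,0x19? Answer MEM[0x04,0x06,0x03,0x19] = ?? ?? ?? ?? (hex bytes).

  after D0: wrote 6B at 0x02 = a87a19325075
  after D1: wrote 4B at 0x00 = 19325075
  after D2: wrote 5B at 0x0b = d6a87a1932
query mem[0x04]=0x19, mem[0x06]=0x50, mem[0x03]=0x75, mem[0x19]=0xf8

MEM[0x04,0x06,0x03,0x19] = 19 50 75 f8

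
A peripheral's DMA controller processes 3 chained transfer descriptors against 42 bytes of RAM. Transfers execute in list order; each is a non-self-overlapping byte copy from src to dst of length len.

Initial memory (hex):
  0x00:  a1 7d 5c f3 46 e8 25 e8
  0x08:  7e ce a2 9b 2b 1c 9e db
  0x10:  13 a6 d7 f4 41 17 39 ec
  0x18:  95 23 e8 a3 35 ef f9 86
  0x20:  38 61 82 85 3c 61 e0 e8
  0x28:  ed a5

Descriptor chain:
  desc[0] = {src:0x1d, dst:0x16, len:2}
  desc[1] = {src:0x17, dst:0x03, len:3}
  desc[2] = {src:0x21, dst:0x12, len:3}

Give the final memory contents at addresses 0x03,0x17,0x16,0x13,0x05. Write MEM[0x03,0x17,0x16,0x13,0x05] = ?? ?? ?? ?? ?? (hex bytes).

D0: mem[0x16..0x17] <- [ef f9]
D1: mem[0x03..0x05] <- [f9 95 23]
D2: mem[0x12..0x14] <- [61 82 85]
query mem[0x03]=0xf9, mem[0x17]=0xf9, mem[0x16]=0xef, mem[0x13]=0x82, mem[0x05]=0x23

MEM[0x03,0x17,0x16,0x13,0x05] = f9 f9 ef 82 23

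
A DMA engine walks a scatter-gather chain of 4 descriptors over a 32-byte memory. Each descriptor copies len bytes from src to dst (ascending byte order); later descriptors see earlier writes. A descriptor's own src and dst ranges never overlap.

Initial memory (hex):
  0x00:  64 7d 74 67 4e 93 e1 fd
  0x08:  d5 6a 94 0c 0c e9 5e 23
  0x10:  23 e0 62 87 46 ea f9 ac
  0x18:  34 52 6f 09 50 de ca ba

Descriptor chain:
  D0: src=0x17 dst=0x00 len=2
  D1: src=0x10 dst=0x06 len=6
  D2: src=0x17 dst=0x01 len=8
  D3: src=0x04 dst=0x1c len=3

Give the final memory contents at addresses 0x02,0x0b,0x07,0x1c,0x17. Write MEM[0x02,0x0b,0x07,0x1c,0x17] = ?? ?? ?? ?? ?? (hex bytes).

[0] 0x17->0x00 len=2 : ac 34
[1] 0x10->0x06 len=6 : 23 e0 62 87 46 ea
[2] 0x17->0x01 len=8 : ac 34 52 6f 09 50 de ca
[3] 0x04->0x1c len=3 : 6f 09 50
query mem[0x02]=0x34, mem[0x0b]=0xea, mem[0x07]=0xde, mem[0x1c]=0x6f, mem[0x17]=0xac

MEM[0x02,0x0b,0x07,0x1c,0x17] = 34 ea de 6f ac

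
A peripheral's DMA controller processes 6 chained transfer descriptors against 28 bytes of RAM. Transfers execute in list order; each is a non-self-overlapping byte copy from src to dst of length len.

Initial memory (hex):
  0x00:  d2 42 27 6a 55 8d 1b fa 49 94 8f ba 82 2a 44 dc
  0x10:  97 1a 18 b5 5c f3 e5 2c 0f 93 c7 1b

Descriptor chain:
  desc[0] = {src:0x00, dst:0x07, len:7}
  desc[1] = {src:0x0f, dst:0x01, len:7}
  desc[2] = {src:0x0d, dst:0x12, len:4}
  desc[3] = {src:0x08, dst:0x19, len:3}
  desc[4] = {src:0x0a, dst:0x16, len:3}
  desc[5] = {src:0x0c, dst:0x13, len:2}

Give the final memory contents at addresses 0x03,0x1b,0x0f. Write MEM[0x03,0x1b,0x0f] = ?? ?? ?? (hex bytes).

MEM[0x03,0x1b,0x0f] = 1a 6a dc

D0: mem[0x07..0x0d] <- [d2 42 27 6a 55 8d 1b]
D1: mem[0x01..0x07] <- [dc 97 1a 18 b5 5c f3]
D2: mem[0x12..0x15] <- [1b 44 dc 97]
D3: mem[0x19..0x1b] <- [42 27 6a]
D4: mem[0x16..0x18] <- [6a 55 8d]
D5: mem[0x13..0x14] <- [8d 1b]
query mem[0x03]=0x1a, mem[0x1b]=0x6a, mem[0x0f]=0xdc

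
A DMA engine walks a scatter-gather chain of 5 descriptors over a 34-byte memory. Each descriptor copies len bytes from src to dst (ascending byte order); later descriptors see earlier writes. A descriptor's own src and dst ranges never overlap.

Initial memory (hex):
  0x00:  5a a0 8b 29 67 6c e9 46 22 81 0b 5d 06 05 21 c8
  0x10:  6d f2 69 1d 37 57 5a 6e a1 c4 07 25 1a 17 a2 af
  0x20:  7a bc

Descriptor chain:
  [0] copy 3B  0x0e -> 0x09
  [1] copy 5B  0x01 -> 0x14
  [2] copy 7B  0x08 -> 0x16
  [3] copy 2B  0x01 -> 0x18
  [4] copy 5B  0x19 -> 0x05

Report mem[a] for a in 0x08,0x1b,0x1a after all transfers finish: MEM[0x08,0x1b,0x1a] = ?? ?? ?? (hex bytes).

  after D0: wrote 3B at 0x09 = 21c86d
  after D1: wrote 5B at 0x14 = a08b29676c
  after D2: wrote 7B at 0x16 = 2221c86d060521
  after D3: wrote 2B at 0x18 = a08b
  after D4: wrote 5B at 0x05 = 8b06052117
query mem[0x08]=0x21, mem[0x1b]=0x05, mem[0x1a]=0x06

MEM[0x08,0x1b,0x1a] = 21 05 06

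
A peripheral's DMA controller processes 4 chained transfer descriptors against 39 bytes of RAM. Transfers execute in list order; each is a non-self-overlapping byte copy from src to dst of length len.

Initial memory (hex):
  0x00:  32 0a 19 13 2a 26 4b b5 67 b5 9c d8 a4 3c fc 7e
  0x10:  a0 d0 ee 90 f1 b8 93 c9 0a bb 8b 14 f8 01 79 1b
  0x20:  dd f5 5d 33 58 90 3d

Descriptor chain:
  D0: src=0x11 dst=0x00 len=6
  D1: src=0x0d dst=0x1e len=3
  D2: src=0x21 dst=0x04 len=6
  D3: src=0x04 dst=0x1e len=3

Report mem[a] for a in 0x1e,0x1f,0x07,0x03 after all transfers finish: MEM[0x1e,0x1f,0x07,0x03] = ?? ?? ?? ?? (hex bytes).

  after D0: wrote 6B at 0x00 = d0ee90f1b893
  after D1: wrote 3B at 0x1e = 3cfc7e
  after D2: wrote 6B at 0x04 = f55d3358903d
  after D3: wrote 3B at 0x1e = f55d33
query mem[0x1e]=0xf5, mem[0x1f]=0x5d, mem[0x07]=0x58, mem[0x03]=0xf1

MEM[0x1e,0x1f,0x07,0x03] = f5 5d 58 f1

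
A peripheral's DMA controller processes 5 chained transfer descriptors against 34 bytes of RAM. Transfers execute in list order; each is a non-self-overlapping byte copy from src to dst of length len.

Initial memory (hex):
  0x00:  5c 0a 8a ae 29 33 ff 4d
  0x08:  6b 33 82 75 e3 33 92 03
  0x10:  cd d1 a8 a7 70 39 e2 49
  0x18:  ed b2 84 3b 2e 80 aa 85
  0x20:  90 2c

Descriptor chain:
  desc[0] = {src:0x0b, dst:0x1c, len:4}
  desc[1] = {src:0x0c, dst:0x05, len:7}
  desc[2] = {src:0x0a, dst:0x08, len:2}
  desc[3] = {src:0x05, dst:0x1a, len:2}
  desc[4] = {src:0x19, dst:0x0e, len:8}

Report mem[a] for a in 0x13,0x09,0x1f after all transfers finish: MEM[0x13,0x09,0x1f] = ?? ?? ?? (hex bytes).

D0: mem[0x1c..0x1f] <- [75 e3 33 92]
D1: mem[0x05..0x0b] <- [e3 33 92 03 cd d1 a8]
D2: mem[0x08..0x09] <- [d1 a8]
D3: mem[0x1a..0x1b] <- [e3 33]
D4: mem[0x0e..0x15] <- [b2 e3 33 75 e3 33 92 90]
query mem[0x13]=0x33, mem[0x09]=0xa8, mem[0x1f]=0x92

MEM[0x13,0x09,0x1f] = 33 a8 92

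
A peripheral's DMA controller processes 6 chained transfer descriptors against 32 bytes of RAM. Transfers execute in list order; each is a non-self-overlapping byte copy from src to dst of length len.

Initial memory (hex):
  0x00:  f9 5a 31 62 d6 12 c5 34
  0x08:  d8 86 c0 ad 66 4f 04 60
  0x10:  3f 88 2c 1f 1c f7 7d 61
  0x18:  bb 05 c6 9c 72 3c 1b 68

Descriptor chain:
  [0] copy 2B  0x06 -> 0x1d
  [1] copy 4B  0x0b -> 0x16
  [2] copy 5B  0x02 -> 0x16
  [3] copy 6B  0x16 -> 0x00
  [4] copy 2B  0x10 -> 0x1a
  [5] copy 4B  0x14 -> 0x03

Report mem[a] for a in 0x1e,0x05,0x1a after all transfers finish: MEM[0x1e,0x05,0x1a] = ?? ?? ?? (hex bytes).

MEM[0x1e,0x05,0x1a] = 34 31 3f

#0 dst[0x1d+2] := {0xc5,0x34}
#1 dst[0x16+4] := {0xad,0x66,0x4f,0x04}
#2 dst[0x16+5] := {0x31,0x62,0xd6,0x12,0xc5}
#3 dst[0x00+6] := {0x31,0x62,0xd6,0x12,0xc5,0x9c}
#4 dst[0x1a+2] := {0x3f,0x88}
#5 dst[0x03+4] := {0x1c,0xf7,0x31,0x62}
query mem[0x1e]=0x34, mem[0x05]=0x31, mem[0x1a]=0x3f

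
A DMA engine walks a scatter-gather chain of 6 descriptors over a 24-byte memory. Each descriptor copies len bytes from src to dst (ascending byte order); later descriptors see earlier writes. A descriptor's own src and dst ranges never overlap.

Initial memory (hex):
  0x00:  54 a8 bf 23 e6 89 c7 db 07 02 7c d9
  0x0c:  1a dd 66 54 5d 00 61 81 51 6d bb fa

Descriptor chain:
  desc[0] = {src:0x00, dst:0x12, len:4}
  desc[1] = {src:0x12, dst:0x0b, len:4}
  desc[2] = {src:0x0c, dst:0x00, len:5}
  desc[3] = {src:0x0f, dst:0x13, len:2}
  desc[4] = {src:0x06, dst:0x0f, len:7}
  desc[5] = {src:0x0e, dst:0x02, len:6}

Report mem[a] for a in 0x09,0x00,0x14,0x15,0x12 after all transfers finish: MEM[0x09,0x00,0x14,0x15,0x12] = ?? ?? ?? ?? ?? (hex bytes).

  after D0: wrote 4B at 0x12 = 54a8bf23
  after D1: wrote 4B at 0x0b = 54a8bf23
  after D2: wrote 5B at 0x00 = a8bf23545d
  after D3: wrote 2B at 0x13 = 545d
  after D4: wrote 7B at 0x0f = c7db07027c54a8
  after D5: wrote 6B at 0x02 = 23c7db07027c
query mem[0x09]=0x02, mem[0x00]=0xa8, mem[0x14]=0x54, mem[0x15]=0xa8, mem[0x12]=0x02

MEM[0x09,0x00,0x14,0x15,0x12] = 02 a8 54 a8 02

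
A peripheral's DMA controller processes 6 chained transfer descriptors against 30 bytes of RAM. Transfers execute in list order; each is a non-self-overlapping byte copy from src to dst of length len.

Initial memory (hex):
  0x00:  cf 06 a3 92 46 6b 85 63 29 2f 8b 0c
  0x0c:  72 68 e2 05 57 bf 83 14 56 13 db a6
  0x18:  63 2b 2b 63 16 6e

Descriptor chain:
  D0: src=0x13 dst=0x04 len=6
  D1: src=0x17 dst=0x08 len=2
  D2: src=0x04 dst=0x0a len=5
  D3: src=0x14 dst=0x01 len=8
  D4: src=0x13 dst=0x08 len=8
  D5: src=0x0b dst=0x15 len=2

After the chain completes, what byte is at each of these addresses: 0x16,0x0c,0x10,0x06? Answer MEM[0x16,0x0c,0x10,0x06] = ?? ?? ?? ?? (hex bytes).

MEM[0x16,0x0c,0x10,0x06] = a6 a6 57 2b

  after D0: wrote 6B at 0x04 = 145613dba663
  after D1: wrote 2B at 0x08 = a663
  after D2: wrote 5B at 0x0a = 145613dba6
  after D3: wrote 8B at 0x01 = 5613dba6632b2b63
  after D4: wrote 8B at 0x08 = 145613dba6632b2b
  after D5: wrote 2B at 0x15 = dba6
query mem[0x16]=0xa6, mem[0x0c]=0xa6, mem[0x10]=0x57, mem[0x06]=0x2b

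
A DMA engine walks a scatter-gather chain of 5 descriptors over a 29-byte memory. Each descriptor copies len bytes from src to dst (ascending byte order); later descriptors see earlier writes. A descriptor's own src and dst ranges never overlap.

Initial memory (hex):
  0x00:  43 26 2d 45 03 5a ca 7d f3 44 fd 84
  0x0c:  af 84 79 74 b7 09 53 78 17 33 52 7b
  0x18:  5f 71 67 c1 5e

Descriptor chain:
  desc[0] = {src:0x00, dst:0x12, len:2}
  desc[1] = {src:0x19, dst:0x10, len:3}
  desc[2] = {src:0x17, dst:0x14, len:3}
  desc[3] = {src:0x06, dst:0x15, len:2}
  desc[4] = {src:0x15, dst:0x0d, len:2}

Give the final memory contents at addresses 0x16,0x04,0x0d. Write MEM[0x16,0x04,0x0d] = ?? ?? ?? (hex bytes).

[0] 0x00->0x12 len=2 : 43 26
[1] 0x19->0x10 len=3 : 71 67 c1
[2] 0x17->0x14 len=3 : 7b 5f 71
[3] 0x06->0x15 len=2 : ca 7d
[4] 0x15->0x0d len=2 : ca 7d
query mem[0x16]=0x7d, mem[0x04]=0x03, mem[0x0d]=0xca

MEM[0x16,0x04,0x0d] = 7d 03 ca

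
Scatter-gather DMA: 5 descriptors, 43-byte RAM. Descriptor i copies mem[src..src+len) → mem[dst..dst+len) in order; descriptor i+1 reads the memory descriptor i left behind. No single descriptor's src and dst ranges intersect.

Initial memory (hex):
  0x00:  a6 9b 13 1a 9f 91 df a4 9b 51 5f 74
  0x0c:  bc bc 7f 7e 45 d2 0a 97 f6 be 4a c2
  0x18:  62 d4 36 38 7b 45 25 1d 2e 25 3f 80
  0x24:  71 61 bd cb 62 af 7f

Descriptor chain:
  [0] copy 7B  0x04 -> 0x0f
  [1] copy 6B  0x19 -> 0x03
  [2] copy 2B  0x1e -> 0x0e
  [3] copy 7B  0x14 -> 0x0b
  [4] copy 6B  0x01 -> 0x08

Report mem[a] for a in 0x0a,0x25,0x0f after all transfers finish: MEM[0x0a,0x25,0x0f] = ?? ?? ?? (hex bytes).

MEM[0x0a,0x25,0x0f] = d4 61 62

[0] 0x04->0x0f len=7 : 9f 91 df a4 9b 51 5f
[1] 0x19->0x03 len=6 : d4 36 38 7b 45 25
[2] 0x1e->0x0e len=2 : 25 1d
[3] 0x14->0x0b len=7 : 51 5f 4a c2 62 d4 36
[4] 0x01->0x08 len=6 : 9b 13 d4 36 38 7b
query mem[0x0a]=0xd4, mem[0x25]=0x61, mem[0x0f]=0x62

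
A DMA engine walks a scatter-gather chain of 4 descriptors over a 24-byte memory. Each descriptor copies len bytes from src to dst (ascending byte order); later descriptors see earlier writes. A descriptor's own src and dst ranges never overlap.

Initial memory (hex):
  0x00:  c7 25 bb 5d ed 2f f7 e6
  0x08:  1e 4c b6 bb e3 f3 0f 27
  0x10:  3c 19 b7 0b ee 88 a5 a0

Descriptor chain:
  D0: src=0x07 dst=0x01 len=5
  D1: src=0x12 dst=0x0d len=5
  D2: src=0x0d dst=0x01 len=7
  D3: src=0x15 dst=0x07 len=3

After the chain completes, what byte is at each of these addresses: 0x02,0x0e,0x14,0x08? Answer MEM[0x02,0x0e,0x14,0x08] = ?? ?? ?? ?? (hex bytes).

#0 dst[0x01+5] := {0xe6,0x1e,0x4c,0xb6,0xbb}
#1 dst[0x0d+5] := {0xb7,0x0b,0xee,0x88,0xa5}
#2 dst[0x01+7] := {0xb7,0x0b,0xee,0x88,0xa5,0xb7,0x0b}
#3 dst[0x07+3] := {0x88,0xa5,0xa0}
query mem[0x02]=0x0b, mem[0x0e]=0x0b, mem[0x14]=0xee, mem[0x08]=0xa5

MEM[0x02,0x0e,0x14,0x08] = 0b 0b ee a5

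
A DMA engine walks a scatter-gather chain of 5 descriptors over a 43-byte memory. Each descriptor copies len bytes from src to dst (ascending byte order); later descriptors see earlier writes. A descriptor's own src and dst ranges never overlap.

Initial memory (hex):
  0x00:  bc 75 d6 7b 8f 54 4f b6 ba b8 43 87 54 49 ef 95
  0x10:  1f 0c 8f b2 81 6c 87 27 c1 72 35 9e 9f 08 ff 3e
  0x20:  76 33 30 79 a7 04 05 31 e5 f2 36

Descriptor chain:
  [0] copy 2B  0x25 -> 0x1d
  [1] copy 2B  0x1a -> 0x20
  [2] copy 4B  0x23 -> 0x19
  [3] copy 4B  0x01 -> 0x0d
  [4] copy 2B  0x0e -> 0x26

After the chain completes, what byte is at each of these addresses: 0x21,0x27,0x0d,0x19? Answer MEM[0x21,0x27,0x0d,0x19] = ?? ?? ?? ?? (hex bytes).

MEM[0x21,0x27,0x0d,0x19] = 9e 7b 75 79

#0 dst[0x1d+2] := {0x04,0x05}
#1 dst[0x20+2] := {0x35,0x9e}
#2 dst[0x19+4] := {0x79,0xa7,0x04,0x05}
#3 dst[0x0d+4] := {0x75,0xd6,0x7b,0x8f}
#4 dst[0x26+2] := {0xd6,0x7b}
query mem[0x21]=0x9e, mem[0x27]=0x7b, mem[0x0d]=0x75, mem[0x19]=0x79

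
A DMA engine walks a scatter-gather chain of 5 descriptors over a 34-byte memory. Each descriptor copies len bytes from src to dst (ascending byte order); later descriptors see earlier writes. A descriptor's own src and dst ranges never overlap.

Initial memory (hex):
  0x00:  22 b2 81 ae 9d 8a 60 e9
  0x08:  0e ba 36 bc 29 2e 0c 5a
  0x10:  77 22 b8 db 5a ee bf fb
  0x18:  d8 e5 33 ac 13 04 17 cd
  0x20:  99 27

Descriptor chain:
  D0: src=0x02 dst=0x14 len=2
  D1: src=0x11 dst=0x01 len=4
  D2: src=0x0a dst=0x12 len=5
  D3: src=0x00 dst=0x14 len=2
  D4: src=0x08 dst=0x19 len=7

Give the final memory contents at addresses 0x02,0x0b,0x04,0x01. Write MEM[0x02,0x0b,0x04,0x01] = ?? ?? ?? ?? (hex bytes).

[0] 0x02->0x14 len=2 : 81 ae
[1] 0x11->0x01 len=4 : 22 b8 db 81
[2] 0x0a->0x12 len=5 : 36 bc 29 2e 0c
[3] 0x00->0x14 len=2 : 22 22
[4] 0x08->0x19 len=7 : 0e ba 36 bc 29 2e 0c
query mem[0x02]=0xb8, mem[0x0b]=0xbc, mem[0x04]=0x81, mem[0x01]=0x22

MEM[0x02,0x0b,0x04,0x01] = b8 bc 81 22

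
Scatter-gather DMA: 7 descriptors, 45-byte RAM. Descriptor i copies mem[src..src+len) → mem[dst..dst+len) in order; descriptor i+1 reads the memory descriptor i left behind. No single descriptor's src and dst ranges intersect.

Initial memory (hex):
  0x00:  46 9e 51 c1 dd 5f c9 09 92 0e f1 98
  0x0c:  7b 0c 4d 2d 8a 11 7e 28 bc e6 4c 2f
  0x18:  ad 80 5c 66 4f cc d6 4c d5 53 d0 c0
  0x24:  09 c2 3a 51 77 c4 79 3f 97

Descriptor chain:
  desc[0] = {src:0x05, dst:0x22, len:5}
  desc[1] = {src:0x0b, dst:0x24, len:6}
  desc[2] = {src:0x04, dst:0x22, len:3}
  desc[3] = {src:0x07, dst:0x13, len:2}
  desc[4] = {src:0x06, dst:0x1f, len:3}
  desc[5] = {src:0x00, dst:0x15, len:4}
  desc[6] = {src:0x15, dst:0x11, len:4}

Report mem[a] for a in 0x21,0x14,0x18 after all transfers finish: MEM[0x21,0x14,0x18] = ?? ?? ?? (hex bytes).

MEM[0x21,0x14,0x18] = 92 c1 c1

#0 dst[0x22+5] := {0x5f,0xc9,0x09,0x92,0x0e}
#1 dst[0x24+6] := {0x98,0x7b,0x0c,0x4d,0x2d,0x8a}
#2 dst[0x22+3] := {0xdd,0x5f,0xc9}
#3 dst[0x13+2] := {0x09,0x92}
#4 dst[0x1f+3] := {0xc9,0x09,0x92}
#5 dst[0x15+4] := {0x46,0x9e,0x51,0xc1}
#6 dst[0x11+4] := {0x46,0x9e,0x51,0xc1}
query mem[0x21]=0x92, mem[0x14]=0xc1, mem[0x18]=0xc1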